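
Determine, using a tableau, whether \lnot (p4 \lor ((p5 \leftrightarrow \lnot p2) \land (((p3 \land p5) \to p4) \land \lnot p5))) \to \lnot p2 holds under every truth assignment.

Not valid

Assume the negation and expand:
Initial set: {\lnot (\lnot (p4 \lor ((p5 \leftrightarrow \lnot p2) \land (((p3 \land p5) \to p4) \land \lnot p5))) \to \lnot p2)}.
\lnot (\lnot (p4 \lor ((p5 \leftrightarrow \lnot p2) \land (((p3 \land p5) \to p4) \land \lnot p5))) \to \lnot p2): α-rule — add \lnot (p4 \lor ((p5 \leftrightarrow \lnot p2) \land (((p3 \land p5) \to p4) \land \lnot p5))), \lnot \lnot p2.
\lnot (p4 \lor ((p5 \leftrightarrow \lnot p2) \land (((p3 \land p5) \to p4) \land \lnot p5))): α-rule — add \lnot p4, \lnot ((p5 \leftrightarrow \lnot p2) \land (((p3 \land p5) \to p4) \land \lnot p5)).
\lnot ((p5 \leftrightarrow \lnot p2) \land (((p3 \land p5) \to p4) \land \lnot p5)): β-rule — branch into \lnot (p5 \leftrightarrow \lnot p2)  //  \lnot (((p3 \land p5) \to p4) \land \lnot p5).
  branch 1 (add \lnot (p5 \leftrightarrow \lnot p2)):
    \lnot (p5 \leftrightarrow \lnot p2): β-rule — branch into p5, \lnot \lnot p2  //  \lnot p5, \lnot p2.
      branch 1.1 (add p5, \lnot \lnot p2):
        ○ open, literals {p2=T, p4=F, p5=T}.
      branch 1.2 (add \lnot p5, \lnot p2):
        × closes — contains both p2 and \lnot p2.
  branch 2 (add \lnot (((p3 \land p5) \to p4) \land \lnot p5)):
    \lnot (((p3 \land p5) \to p4) \land \lnot p5): β-rule — branch into \lnot ((p3 \land p5) \to p4)  //  \lnot \lnot p5.
      branch 2.1 (add \lnot ((p3 \land p5) \to p4)):
        \lnot ((p3 \land p5) \to p4): α-rule — add (p3 \land p5), \lnot p4.
        (p3 \land p5): α-rule — add p3, p5.
        ○ open, literals {p2=T, p3=T, p4=F, p5=T}.
      branch 2.2 (add \lnot \lnot p5):
        ○ open, literals {p2=T, p4=F, p5=T}.
1 branch closed, 3 open.
An open branch gives a countermodel: p2=T, p4=F, p5=T (unmentioned atoms arbitrary); under it the original formula is false.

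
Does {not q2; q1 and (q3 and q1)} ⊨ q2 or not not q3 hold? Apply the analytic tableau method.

Initial set: {not q2; (q1 and (q3 and q1)); not (q2 or not not q3)}.
(q1 and (q3 and q1)): α-rule — add q1, (q3 and q1).
not (q2 or not not q3): α-rule — add not q2, not not not q3.
(q3 and q1): α-rule — add q3, q1.
not not not q3: drop double negation, giving not q3.
× closes — contains both q3 and not q3.
All 1 branch closes.
Every branch closed, so the premises entail the conclusion.

Yes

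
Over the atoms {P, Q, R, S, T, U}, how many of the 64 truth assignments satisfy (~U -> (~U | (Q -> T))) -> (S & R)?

16

Initial set: {((~U -> (~U | (Q -> T))) -> (S & R))}.
((~U -> (~U | (Q -> T))) -> (S & R)): β-rule — branch into ~(~U -> (~U | (Q -> T)))  //  (S & R).
  branch 1 (add ~(~U -> (~U | (Q -> T)))):
    ~(~U -> (~U | (Q -> T))): α-rule — add ~U, ~(~U | (Q -> T)).
    ~(~U | (Q -> T)): α-rule — add ~~U, ~(Q -> T).
    × closes — contains both U and ~U.
  branch 2 (add (S & R)):
    (S & R): α-rule — add S, R.
    ○ open, literals {R=true, S=true}.
1 branch closed, 1 open.
Each open branch fixes some atoms; the unmentioned ones are free. Counting distinct full assignments: branch {R=true, S=true} (P, Q, T, U) contributes 16 new. Total: 16.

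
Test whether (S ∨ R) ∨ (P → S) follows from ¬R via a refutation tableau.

Initial set: {¬R; ¬((S ∨ R) ∨ (P → S))}.
¬((S ∨ R) ∨ (P → S)): α-rule — add ¬(S ∨ R), ¬(P → S).
¬(S ∨ R): α-rule — add ¬S, ¬R.
¬(P → S): α-rule — add P, ¬S.
○ open, literals {P=true, R=false, S=false}.
0 branches closed, 1 open.
An open branch gives a countermodel: P=true, R=false, S=false (unmentioned atoms arbitrary); the premises hold there but the conclusion fails.

No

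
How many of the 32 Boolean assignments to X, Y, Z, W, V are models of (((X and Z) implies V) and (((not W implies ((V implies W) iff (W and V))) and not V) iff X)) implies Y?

25

Initial set: {((((X and Z) implies V) and (((not W implies ((V implies W) iff (W and V))) and not V) iff X)) implies Y)}.
((((X and Z) implies V) and (((not W implies ((V implies W) iff (W and V))) and not V) iff X)) implies Y): β-rule — branch into not (((X and Z) implies V) and (((not W implies ((V implies W) iff (W and V))) and not V) iff X))  //  Y.
  branch 1 (add not (((X and Z) implies V) and (((not W implies ((V implies W) iff (W and V))) and not V) iff X))):
    not (((X and Z) implies V) and (((not W implies ((V implies W) iff (W and V))) and not V) iff X)): β-rule — branch into not ((X and Z) implies V)  //  not (((not W implies ((V implies W) iff (W and V))) and not V) iff X).
      branch 1.1 (add not ((X and Z) implies V)):
        not ((X and Z) implies V): α-rule — add (X and Z), not V.
        (X and Z): α-rule — add X, Z.
        ○ open, literals {V=false, X=true, Z=true}.
      branch 1.2 (add not (((not W implies ((V implies W) iff (W and V))) and not V) iff X)):
        not (((not W implies ((V implies W) iff (W and V))) and not V) iff X): β-rule — branch into ((not W implies ((V implies W) iff (W and V))) and not V), not X  //  not ((not W implies ((V implies W) iff (W and V))) and not V), X.
          branch 1.2.1 (add ((not W implies ((V implies W) iff (W and V))) and not V), not X):
            ((not W implies ((V implies W) iff (W and V))) and not V): α-rule — add (not W implies ((V implies W) iff (W and V))), not V.
            (not W implies ((V implies W) iff (W and V))): β-rule — branch into not not W  //  ((V implies W) iff (W and V)).
              branch 1.2.1.1 (add not not W):
                ○ open, literals {V=false, W=true, X=false}.
              branch 1.2.1.2 (add ((V implies W) iff (W and V))):
                ((V implies W) iff (W and V)): β-rule — branch into (V implies W), (W and V)  //  not (V implies W), not (W and V).
                  branch 1.2.1.2.1 (add (V implies W), (W and V)):
                    (W and V): α-rule — add W, V.
                    × closes — contains both V and not V.
                  branch 1.2.1.2.2 (add not (V implies W), not (W and V)):
                    not (V implies W): α-rule — add V, not W.
                    × closes — contains both V and not V.
          branch 1.2.2 (add not ((not W implies ((V implies W) iff (W and V))) and not V), X):
            not ((not W implies ((V implies W) iff (W and V))) and not V): β-rule — branch into not (not W implies ((V implies W) iff (W and V)))  //  not not V.
              branch 1.2.2.1 (add not (not W implies ((V implies W) iff (W and V)))):
                not (not W implies ((V implies W) iff (W and V))): α-rule — add not W, not ((V implies W) iff (W and V)).
                not ((V implies W) iff (W and V)): β-rule — branch into (V implies W), not (W and V)  //  not (V implies W), (W and V).
                  branch 1.2.2.1.1 (add (V implies W), not (W and V)):
                    (V implies W): β-rule — branch into not V  //  W.
                      branch 1.2.2.1.1.1 (add not V):
                        not (W and V): β-rule — branch into not W  //  not V.
                          branch 1.2.2.1.1.1.1 (add not W):
                            ○ open, literals {V=false, W=false, X=true}.
                          branch 1.2.2.1.1.1.2 (add not V):
                            ○ open, literals {V=false, W=false, X=true}.
                      branch 1.2.2.1.1.2 (add W):
                        × closes — contains both W and not W.
                  branch 1.2.2.1.2 (add not (V implies W), (W and V)):
                    not (V implies W): α-rule — add V, not W.
                    (W and V): α-rule — add W, V.
                    × closes — contains both W and not W.
              branch 1.2.2.2 (add not not V):
                ○ open, literals {V=true, X=true}.
  branch 2 (add Y):
    ○ open, literals {Y=true}.
4 branches closed, 6 open.
Each open branch fixes some atoms; the unmentioned ones are free. Counting distinct full assignments: branch {V=false, X=true, Z=true} (Y, W) contributes 4 new; branch {V=false, W=true, X=false} (Y, Z) contributes 4 new; branch {V=false, W=false, X=true} (Y, Z) contributes 2 new; branch {V=false, W=false, X=true} (Y, Z) contributes 0 new; branch {V=true, X=true} (Y, Z, W) contributes 8 new; branch {Y=true} (X, Z, W, V) contributes 7 new. Total: 25.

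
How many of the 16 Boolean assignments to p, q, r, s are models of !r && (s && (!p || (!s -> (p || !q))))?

Initial set: {(!r && (s && (!p || (!s -> (p || !q)))))}.
(!r && (s && (!p || (!s -> (p || !q))))): α-rule — add !r, (s && (!p || (!s -> (p || !q)))).
(s && (!p || (!s -> (p || !q)))): α-rule — add s, (!p || (!s -> (p || !q))).
(!p || (!s -> (p || !q))): β-rule — branch into !p  //  (!s -> (p || !q)).
  branch 1 (add !p):
    ○ open, literals {p=F, r=F, s=T}.
  branch 2 (add (!s -> (p || !q))):
    (!s -> (p || !q)): β-rule — branch into !!s  //  (p || !q).
      branch 2.1 (add !!s):
        ○ open, literals {r=F, s=T}.
      branch 2.2 (add (p || !q)):
        (p || !q): β-rule — branch into p  //  !q.
          branch 2.2.1 (add p):
            ○ open, literals {p=T, r=F, s=T}.
          branch 2.2.2 (add !q):
            ○ open, literals {q=F, r=F, s=T}.
0 branches closed, 4 open.
Each open branch fixes some atoms; the unmentioned ones are free. Counting distinct full assignments: branch {p=F, r=F, s=T} (q) contributes 2 new; branch {r=F, s=T} (p, q) contributes 2 new; branch {p=T, r=F, s=T} (q) contributes 0 new; branch {q=F, r=F, s=T} (p) contributes 0 new. Total: 4.

4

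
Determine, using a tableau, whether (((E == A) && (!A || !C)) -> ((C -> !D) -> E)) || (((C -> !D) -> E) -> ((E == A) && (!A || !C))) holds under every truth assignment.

Assume the negation and expand:
Initial set: {!((((E == A) && (!A || !C)) -> ((C -> !D) -> E)) || (((C -> !D) -> E) -> ((E == A) && (!A || !C))))}.
!((((E == A) && (!A || !C)) -> ((C -> !D) -> E)) || (((C -> !D) -> E) -> ((E == A) && (!A || !C)))): α-rule — add !(((E == A) && (!A || !C)) -> ((C -> !D) -> E)), !(((C -> !D) -> E) -> ((E == A) && (!A || !C))).
!(((E == A) && (!A || !C)) -> ((C -> !D) -> E)): α-rule — add ((E == A) && (!A || !C)), !((C -> !D) -> E).
!(((C -> !D) -> E) -> ((E == A) && (!A || !C))): α-rule — add ((C -> !D) -> E), !((E == A) && (!A || !C)).
((E == A) && (!A || !C)): α-rule — add (E == A), (!A || !C).
!((C -> !D) -> E): α-rule — add (C -> !D), !E.
((C -> !D) -> E): β-rule — branch into !(C -> !D)  //  E.
  branch 1 (add !(C -> !D)):
    !(C -> !D): α-rule — add C, !!D.
    !((E == A) && (!A || !C)): β-rule — branch into !(E == A)  //  !(!A || !C).
      branch 1.1 (add !(E == A)):
        (E == A): β-rule — branch into E, A  //  !E, !A.
          branch 1.1.1 (add E, A):
            × closes — contains both E and !E.
          branch 1.1.2 (add !E, !A):
            (!A || !C): β-rule — branch into !A  //  !C.
              branch 1.1.2.1 (add !A):
                (C -> !D): β-rule — branch into !C  //  !D.
                  branch 1.1.2.1.1 (add !C):
                    × closes — contains both C and !C.
                  branch 1.1.2.1.2 (add !D):
                    × closes — contains both D and !D.
              branch 1.1.2.2 (add !C):
                × closes — contains both C and !C.
      branch 1.2 (add !(!A || !C)):
        !(!A || !C): α-rule — add !!A, !!C.
        (E == A): β-rule — branch into E, A  //  !E, !A.
          branch 1.2.1 (add E, A):
            × closes — contains both E and !E.
          branch 1.2.2 (add !E, !A):
            × closes — contains both A and !A.
  branch 2 (add E):
    × closes — contains both E and !E.
All 7 branches close.
Every branch closed, so the negation is unsatisfiable and the formula is valid.

Valid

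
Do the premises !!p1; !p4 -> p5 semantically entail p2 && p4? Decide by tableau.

No

Initial set: {!!p1; (!p4 -> p5); !(p2 && p4)}.
!!p1: drop double negation, giving p1.
(!p4 -> p5): β-rule — branch into !!p4  //  p5.
  branch 1 (add !!p4):
    !(p2 && p4): β-rule — branch into !p2  //  !p4.
      branch 1.1 (add !p2):
        ○ open, literals {p1=true, p2=false, p4=true}.
      branch 1.2 (add !p4):
        × closes — contains both p4 and !p4.
  branch 2 (add p5):
    !(p2 && p4): β-rule — branch into !p2  //  !p4.
      branch 2.1 (add !p2):
        ○ open, literals {p1=true, p2=false, p5=true}.
      branch 2.2 (add !p4):
        ○ open, literals {p1=true, p4=false, p5=true}.
1 branch closed, 3 open.
An open branch gives a countermodel: p1=true, p2=false, p4=true (unmentioned atoms arbitrary); the premises hold there but the conclusion fails.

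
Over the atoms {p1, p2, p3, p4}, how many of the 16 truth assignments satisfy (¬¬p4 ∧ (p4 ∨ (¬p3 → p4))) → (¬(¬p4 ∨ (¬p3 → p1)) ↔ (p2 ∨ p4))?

10

Initial set: {((¬¬p4 ∧ (p4 ∨ (¬p3 → p4))) → (¬(¬p4 ∨ (¬p3 → p1)) ↔ (p2 ∨ p4)))}.
((¬¬p4 ∧ (p4 ∨ (¬p3 → p4))) → (¬(¬p4 ∨ (¬p3 → p1)) ↔ (p2 ∨ p4))): β-rule — branch into ¬(¬¬p4 ∧ (p4 ∨ (¬p3 → p4)))  //  (¬(¬p4 ∨ (¬p3 → p1)) ↔ (p2 ∨ p4)).
  branch 1 (add ¬(¬¬p4 ∧ (p4 ∨ (¬p3 → p4)))):
    ¬(¬¬p4 ∧ (p4 ∨ (¬p3 → p4))): β-rule — branch into ¬¬¬p4  //  ¬(p4 ∨ (¬p3 → p4)).
      branch 1.1 (add ¬¬¬p4):
        ¬¬¬p4: drop double negation, giving ¬p4.
        ○ open, literals {p4=0}.
      branch 1.2 (add ¬(p4 ∨ (¬p3 → p4))):
        ¬(p4 ∨ (¬p3 → p4)): α-rule — add ¬p4, ¬(¬p3 → p4).
        ¬(¬p3 → p4): α-rule — add ¬p3, ¬p4.
        ○ open, literals {p3=0, p4=0}.
  branch 2 (add (¬(¬p4 ∨ (¬p3 → p1)) ↔ (p2 ∨ p4))):
    (¬(¬p4 ∨ (¬p3 → p1)) ↔ (p2 ∨ p4)): β-rule — branch into ¬(¬p4 ∨ (¬p3 → p1)), (p2 ∨ p4)  //  ¬¬(¬p4 ∨ (¬p3 → p1)), ¬(p2 ∨ p4).
      branch 2.1 (add ¬(¬p4 ∨ (¬p3 → p1)), (p2 ∨ p4)):
        ¬(¬p4 ∨ (¬p3 → p1)): α-rule — add ¬¬p4, ¬(¬p3 → p1).
        ¬(¬p3 → p1): α-rule — add ¬p3, ¬p1.
        (p2 ∨ p4): β-rule — branch into p2  //  p4.
          branch 2.1.1 (add p2):
            ○ open, literals {p1=0, p2=1, p3=0, p4=1}.
          branch 2.1.2 (add p4):
            ○ open, literals {p1=0, p3=0, p4=1}.
      branch 2.2 (add ¬¬(¬p4 ∨ (¬p3 → p1)), ¬(p2 ∨ p4)):
        ¬(p2 ∨ p4): α-rule — add ¬p2, ¬p4.
        ¬¬(¬p4 ∨ (¬p3 → p1)): β-rule — branch into ¬p4  //  (¬p3 → p1).
          branch 2.2.1 (add ¬p4):
            ○ open, literals {p2=0, p4=0}.
          branch 2.2.2 (add (¬p3 → p1)):
            (¬p3 → p1): β-rule — branch into ¬¬p3  //  p1.
              branch 2.2.2.1 (add ¬¬p3):
                ○ open, literals {p2=0, p3=1, p4=0}.
              branch 2.2.2.2 (add p1):
                ○ open, literals {p1=1, p2=0, p4=0}.
0 branches closed, 7 open.
Each open branch fixes some atoms; the unmentioned ones are free. Counting distinct full assignments: branch {p4=0} (p1, p2, p3) contributes 8 new; branch {p3=0, p4=0} (p1, p2) contributes 0 new; branch {p1=0, p2=1, p3=0, p4=1} (none free) contributes 1 new; branch {p1=0, p3=0, p4=1} (p2) contributes 1 new; branch {p2=0, p4=0} (p1, p3) contributes 0 new; branch {p2=0, p3=1, p4=0} (p1) contributes 0 new; branch {p1=1, p2=0, p4=0} (p3) contributes 0 new. Total: 10.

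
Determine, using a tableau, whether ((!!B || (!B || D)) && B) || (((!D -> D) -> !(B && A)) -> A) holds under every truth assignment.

Assume the negation and expand:
Initial set: {!(((!!B || (!B || D)) && B) || (((!D -> D) -> !(B && A)) -> A))}.
!(((!!B || (!B || D)) && B) || (((!D -> D) -> !(B && A)) -> A)): α-rule — add !((!!B || (!B || D)) && B), !(((!D -> D) -> !(B && A)) -> A).
!(((!D -> D) -> !(B && A)) -> A): α-rule — add ((!D -> D) -> !(B && A)), !A.
!((!!B || (!B || D)) && B): β-rule — branch into !(!!B || (!B || D))  //  !B.
  branch 1 (add !(!!B || (!B || D))):
    !(!!B || (!B || D)): α-rule — add !!!B, !(!B || D).
    !!!B: drop double negation, giving !B.
    !(!B || D): α-rule — add !!B, !D.
    × closes — contains both B and !B.
  branch 2 (add !B):
    ((!D -> D) -> !(B && A)): β-rule — branch into !(!D -> D)  //  !(B && A).
      branch 2.1 (add !(!D -> D)):
        !(!D -> D): α-rule — add !D, !D.
        ○ open, literals {A=F, B=F, D=F}.
      branch 2.2 (add !(B && A)):
        !(B && A): β-rule — branch into !B  //  !A.
          branch 2.2.1 (add !B):
            ○ open, literals {A=F, B=F}.
          branch 2.2.2 (add !A):
            ○ open, literals {A=F, B=F}.
1 branch closed, 3 open.
An open branch gives a countermodel: A=F, B=F, D=F (unmentioned atoms arbitrary); under it the original formula is false.

Not valid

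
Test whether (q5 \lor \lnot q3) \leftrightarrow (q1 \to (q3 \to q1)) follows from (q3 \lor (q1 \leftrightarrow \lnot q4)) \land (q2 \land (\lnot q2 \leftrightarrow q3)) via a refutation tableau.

Yes

Initial set: {((q3 \lor (q1 \leftrightarrow \lnot q4)) \land (q2 \land (\lnot q2 \leftrightarrow q3))); \lnot ((q5 \lor \lnot q3) \leftrightarrow (q1 \to (q3 \to q1)))}.
((q3 \lor (q1 \leftrightarrow \lnot q4)) \land (q2 \land (\lnot q2 \leftrightarrow q3))): α-rule — add (q3 \lor (q1 \leftrightarrow \lnot q4)), (q2 \land (\lnot q2 \leftrightarrow q3)).
(q2 \land (\lnot q2 \leftrightarrow q3)): α-rule — add q2, (\lnot q2 \leftrightarrow q3).
\lnot ((q5 \lor \lnot q3) \leftrightarrow (q1 \to (q3 \to q1))): β-rule — branch into (q5 \lor \lnot q3), \lnot (q1 \to (q3 \to q1))  //  \lnot (q5 \lor \lnot q3), (q1 \to (q3 \to q1)).
  branch 1 (add (q5 \lor \lnot q3), \lnot (q1 \to (q3 \to q1))):
    \lnot (q1 \to (q3 \to q1)): α-rule — add q1, \lnot (q3 \to q1).
    \lnot (q3 \to q1): α-rule — add q3, \lnot q1.
    × closes — contains both q1 and \lnot q1.
  branch 2 (add \lnot (q5 \lor \lnot q3), (q1 \to (q3 \to q1))):
    \lnot (q5 \lor \lnot q3): α-rule — add \lnot q5, \lnot \lnot q3.
    (q3 \lor (q1 \leftrightarrow \lnot q4)): β-rule — branch into q3  //  (q1 \leftrightarrow \lnot q4).
      branch 2.1 (add q3):
        (\lnot q2 \leftrightarrow q3): β-rule — branch into \lnot q2, q3  //  \lnot \lnot q2, \lnot q3.
          branch 2.1.1 (add \lnot q2, q3):
            × closes — contains both q2 and \lnot q2.
          branch 2.1.2 (add \lnot \lnot q2, \lnot q3):
            × closes — contains both q3 and \lnot q3.
      branch 2.2 (add (q1 \leftrightarrow \lnot q4)):
        (\lnot q2 \leftrightarrow q3): β-rule — branch into \lnot q2, q3  //  \lnot \lnot q2, \lnot q3.
          branch 2.2.1 (add \lnot q2, q3):
            × closes — contains both q2 and \lnot q2.
          branch 2.2.2 (add \lnot \lnot q2, \lnot q3):
            × closes — contains both q3 and \lnot q3.
All 5 branches close.
Every branch closed, so the premises entail the conclusion.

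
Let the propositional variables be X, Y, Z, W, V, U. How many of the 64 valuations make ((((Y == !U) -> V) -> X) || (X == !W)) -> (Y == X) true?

38

Initial set: {T (((((Y == !U) -> V) -> X) || (X == !W)) -> (Y == X))}.
T (((((Y == !U) -> V) -> X) || (X == !W)) -> (Y == X)): β-rule — branch into F ((((Y == !U) -> V) -> X) || (X == !W))  //  T (Y == X).
  branch 1 (add F ((((Y == !U) -> V) -> X) || (X == !W))):
    F ((((Y == !U) -> V) -> X) || (X == !W)): α-rule — add F (((Y == !U) -> V) -> X), F (X == !W).
    F (((Y == !U) -> V) -> X): α-rule — add T ((Y == !U) -> V), F X.
    F (X == !W): β-rule — branch into T X, F !W  //  F X, T !W.
      branch 1.1 (add T X, F !W):
        × closes — contains both X and !X.
      branch 1.2 (add F X, T !W):
        T ((Y == !U) -> V): β-rule — branch into F (Y == !U)  //  T V.
          branch 1.2.1 (add F (Y == !U)):
            F (Y == !U): β-rule — branch into T Y, F !U  //  F Y, T !U.
              branch 1.2.1.1 (add T Y, F !U):
                ○ open, literals {U=1, W=0, X=0, Y=1}.
              branch 1.2.1.2 (add F Y, T !U):
                ○ open, literals {U=0, W=0, X=0, Y=0}.
          branch 1.2.2 (add T V):
            ○ open, literals {V=1, W=0, X=0}.
  branch 2 (add T (Y == X)):
    T (Y == X): β-rule — branch into T Y, T X  //  F Y, F X.
      branch 2.1 (add T Y, T X):
        ○ open, literals {X=1, Y=1}.
      branch 2.2 (add F Y, F X):
        ○ open, literals {X=0, Y=0}.
1 branch closed, 5 open.
Each open branch fixes some atoms; the unmentioned ones are free. Counting distinct full assignments: branch {U=1, W=0, X=0, Y=1} (Z, V) contributes 4 new; branch {U=0, W=0, X=0, Y=0} (Z, V) contributes 4 new; branch {V=1, W=0, X=0} (Y, Z, U) contributes 4 new; branch {X=1, Y=1} (Z, W, V, U) contributes 16 new; branch {X=0, Y=0} (Z, W, V, U) contributes 10 new. Total: 38.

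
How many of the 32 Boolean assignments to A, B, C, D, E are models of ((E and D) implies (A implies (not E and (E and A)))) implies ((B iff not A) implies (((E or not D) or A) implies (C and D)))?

22

Initial set: {T (((E and D) implies (A implies (not E and (E and A)))) implies ((B iff not A) implies (((E or not D) or A) implies (C and D))))}.
T (((E and D) implies (A implies (not E and (E and A)))) implies ((B iff not A) implies (((E or not D) or A) implies (C and D)))): β-rule — branch into F ((E and D) implies (A implies (not E and (E and A))))  //  T ((B iff not A) implies (((E or not D) or A) implies (C and D))).
  branch 1 (add F ((E and D) implies (A implies (not E and (E and A))))):
    F ((E and D) implies (A implies (not E and (E and A)))): α-rule — add T (E and D), F (A implies (not E and (E and A))).
    T (E and D): α-rule — add T E, T D.
    F (A implies (not E and (E and A))): α-rule — add T A, F (not E and (E and A)).
    F (not E and (E and A)): β-rule — branch into F not E  //  F (E and A).
      branch 1.1 (add F not E):
        ○ open, literals {A=true, D=true, E=true}.
      branch 1.2 (add F (E and A)):
        F (E and A): β-rule — branch into F E  //  F A.
          branch 1.2.1 (add F E):
            × closes — contains both E and not E.
          branch 1.2.2 (add F A):
            × closes — contains both A and not A.
  branch 2 (add T ((B iff not A) implies (((E or not D) or A) implies (C and D)))):
    T ((B iff not A) implies (((E or not D) or A) implies (C and D))): β-rule — branch into F (B iff not A)  //  T (((E or not D) or A) implies (C and D)).
      branch 2.1 (add F (B iff not A)):
        F (B iff not A): β-rule — branch into T B, F not A  //  F B, T not A.
          branch 2.1.1 (add T B, F not A):
            ○ open, literals {A=true, B=true}.
          branch 2.1.2 (add F B, T not A):
            ○ open, literals {A=false, B=false}.
      branch 2.2 (add T (((E or not D) or A) implies (C and D))):
        T (((E or not D) or A) implies (C and D)): β-rule — branch into F ((E or not D) or A)  //  T (C and D).
          branch 2.2.1 (add F ((E or not D) or A)):
            F ((E or not D) or A): α-rule — add F (E or not D), F A.
            F (E or not D): α-rule — add F E, F not D.
            ○ open, literals {A=false, D=true, E=false}.
          branch 2.2.2 (add T (C and D)):
            T (C and D): α-rule — add T C, T D.
            ○ open, literals {C=true, D=true}.
2 branches closed, 5 open.
Each open branch fixes some atoms; the unmentioned ones are free. Counting distinct full assignments: branch {A=true, D=true, E=true} (B, C) contributes 4 new; branch {A=true, B=true} (C, D, E) contributes 6 new; branch {A=false, B=false} (C, D, E) contributes 8 new; branch {A=false, D=true, E=false} (B, C) contributes 2 new; branch {C=true, D=true} (A, B, E) contributes 2 new. Total: 22.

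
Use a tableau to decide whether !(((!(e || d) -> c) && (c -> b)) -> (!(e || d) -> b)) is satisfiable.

Unsatisfiable

Initial set: {!(((!(e || d) -> c) && (c -> b)) -> (!(e || d) -> b))}.
!(((!(e || d) -> c) && (c -> b)) -> (!(e || d) -> b)): α-rule — add ((!(e || d) -> c) && (c -> b)), !(!(e || d) -> b).
((!(e || d) -> c) && (c -> b)): α-rule — add (!(e || d) -> c), (c -> b).
!(!(e || d) -> b): α-rule — add !(e || d), !b.
!(e || d): α-rule — add !e, !d.
(!(e || d) -> c): β-rule — branch into !!(e || d)  //  c.
  branch 1 (add !!(e || d)):
    (c -> b): β-rule — branch into !c  //  b.
      branch 1.1 (add !c):
        !!(e || d): β-rule — branch into e  //  d.
          branch 1.1.1 (add e):
            × closes — contains both e and !e.
          branch 1.1.2 (add d):
            × closes — contains both d and !d.
      branch 1.2 (add b):
        × closes — contains both b and !b.
  branch 2 (add c):
    (c -> b): β-rule — branch into !c  //  b.
      branch 2.1 (add !c):
        × closes — contains both c and !c.
      branch 2.2 (add b):
        × closes — contains both b and !b.
All 5 branches close.
Every branch closed; the formula is unsatisfiable.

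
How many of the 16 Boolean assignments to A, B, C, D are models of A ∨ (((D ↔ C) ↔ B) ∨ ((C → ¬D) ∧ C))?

Initial set: {(A ∨ (((D ↔ C) ↔ B) ∨ ((C → ¬D) ∧ C)))}.
(A ∨ (((D ↔ C) ↔ B) ∨ ((C → ¬D) ∧ C))): β-rule — branch into A  //  (((D ↔ C) ↔ B) ∨ ((C → ¬D) ∧ C)).
  branch 1 (add A):
    ○ open, literals {A=true}.
  branch 2 (add (((D ↔ C) ↔ B) ∨ ((C → ¬D) ∧ C))):
    (((D ↔ C) ↔ B) ∨ ((C → ¬D) ∧ C)): β-rule — branch into ((D ↔ C) ↔ B)  //  ((C → ¬D) ∧ C).
      branch 2.1 (add ((D ↔ C) ↔ B)):
        ((D ↔ C) ↔ B): β-rule — branch into (D ↔ C), B  //  ¬(D ↔ C), ¬B.
          branch 2.1.1 (add (D ↔ C), B):
            (D ↔ C): β-rule — branch into D, C  //  ¬D, ¬C.
              branch 2.1.1.1 (add D, C):
                ○ open, literals {B=true, C=true, D=true}.
              branch 2.1.1.2 (add ¬D, ¬C):
                ○ open, literals {B=true, C=false, D=false}.
          branch 2.1.2 (add ¬(D ↔ C), ¬B):
            ¬(D ↔ C): β-rule — branch into D, ¬C  //  ¬D, C.
              branch 2.1.2.1 (add D, ¬C):
                ○ open, literals {B=false, C=false, D=true}.
              branch 2.1.2.2 (add ¬D, C):
                ○ open, literals {B=false, C=true, D=false}.
      branch 2.2 (add ((C → ¬D) ∧ C)):
        ((C → ¬D) ∧ C): α-rule — add (C → ¬D), C.
        (C → ¬D): β-rule — branch into ¬C  //  ¬D.
          branch 2.2.1 (add ¬C):
            × closes — contains both C and ¬C.
          branch 2.2.2 (add ¬D):
            ○ open, literals {C=true, D=false}.
1 branch closed, 6 open.
Each open branch fixes some atoms; the unmentioned ones are free. Counting distinct full assignments: branch {A=true} (B, C, D) contributes 8 new; branch {B=true, C=true, D=true} (A) contributes 1 new; branch {B=true, C=false, D=false} (A) contributes 1 new; branch {B=false, C=false, D=true} (A) contributes 1 new; branch {B=false, C=true, D=false} (A) contributes 1 new; branch {C=true, D=false} (A, B) contributes 1 new. Total: 13.

13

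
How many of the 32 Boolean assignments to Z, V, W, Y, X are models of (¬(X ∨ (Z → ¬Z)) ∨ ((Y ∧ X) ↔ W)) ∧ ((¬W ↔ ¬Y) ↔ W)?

Initial set: {((¬(X ∨ (Z → ¬Z)) ∨ ((Y ∧ X) ↔ W)) ∧ ((¬W ↔ ¬Y) ↔ W))}.
((¬(X ∨ (Z → ¬Z)) ∨ ((Y ∧ X) ↔ W)) ∧ ((¬W ↔ ¬Y) ↔ W)): α-rule — add (¬(X ∨ (Z → ¬Z)) ∨ ((Y ∧ X) ↔ W)), ((¬W ↔ ¬Y) ↔ W).
(¬(X ∨ (Z → ¬Z)) ∨ ((Y ∧ X) ↔ W)): β-rule — branch into ¬(X ∨ (Z → ¬Z))  //  ((Y ∧ X) ↔ W).
  branch 1 (add ¬(X ∨ (Z → ¬Z))):
    ¬(X ∨ (Z → ¬Z)): α-rule — add ¬X, ¬(Z → ¬Z).
    ¬(Z → ¬Z): α-rule — add Z, ¬¬Z.
    ((¬W ↔ ¬Y) ↔ W): β-rule — branch into (¬W ↔ ¬Y), W  //  ¬(¬W ↔ ¬Y), ¬W.
      branch 1.1 (add (¬W ↔ ¬Y), W):
        (¬W ↔ ¬Y): β-rule — branch into ¬W, ¬Y  //  ¬¬W, ¬¬Y.
          branch 1.1.1 (add ¬W, ¬Y):
            × closes — contains both W and ¬W.
          branch 1.1.2 (add ¬¬W, ¬¬Y):
            ○ open, literals {W=1, X=0, Y=1, Z=1}.
      branch 1.2 (add ¬(¬W ↔ ¬Y), ¬W):
        ¬(¬W ↔ ¬Y): β-rule — branch into ¬W, ¬¬Y  //  ¬¬W, ¬Y.
          branch 1.2.1 (add ¬W, ¬¬Y):
            ○ open, literals {W=0, X=0, Y=1, Z=1}.
          branch 1.2.2 (add ¬¬W, ¬Y):
            × closes — contains both W and ¬W.
  branch 2 (add ((Y ∧ X) ↔ W)):
    ((¬W ↔ ¬Y) ↔ W): β-rule — branch into (¬W ↔ ¬Y), W  //  ¬(¬W ↔ ¬Y), ¬W.
      branch 2.1 (add (¬W ↔ ¬Y), W):
        ((Y ∧ X) ↔ W): β-rule — branch into (Y ∧ X), W  //  ¬(Y ∧ X), ¬W.
          branch 2.1.1 (add (Y ∧ X), W):
            (Y ∧ X): α-rule — add Y, X.
            (¬W ↔ ¬Y): β-rule — branch into ¬W, ¬Y  //  ¬¬W, ¬¬Y.
              branch 2.1.1.1 (add ¬W, ¬Y):
                × closes — contains both W and ¬W.
              branch 2.1.1.2 (add ¬¬W, ¬¬Y):
                ○ open, literals {W=1, X=1, Y=1}.
          branch 2.1.2 (add ¬(Y ∧ X), ¬W):
            × closes — contains both W and ¬W.
      branch 2.2 (add ¬(¬W ↔ ¬Y), ¬W):
        ((Y ∧ X) ↔ W): β-rule — branch into (Y ∧ X), W  //  ¬(Y ∧ X), ¬W.
          branch 2.2.1 (add (Y ∧ X), W):
            × closes — contains both W and ¬W.
          branch 2.2.2 (add ¬(Y ∧ X), ¬W):
            ¬(¬W ↔ ¬Y): β-rule — branch into ¬W, ¬¬Y  //  ¬¬W, ¬Y.
              branch 2.2.2.1 (add ¬W, ¬¬Y):
                ¬(Y ∧ X): β-rule — branch into ¬Y  //  ¬X.
                  branch 2.2.2.1.1 (add ¬Y):
                    × closes — contains both Y and ¬Y.
                  branch 2.2.2.1.2 (add ¬X):
                    ○ open, literals {W=0, X=0, Y=1}.
              branch 2.2.2.2 (add ¬¬W, ¬Y):
                × closes — contains both W and ¬W.
7 branches closed, 4 open.
Each open branch fixes some atoms; the unmentioned ones are free. Counting distinct full assignments: branch {W=1, X=0, Y=1, Z=1} (V) contributes 2 new; branch {W=0, X=0, Y=1, Z=1} (V) contributes 2 new; branch {W=1, X=1, Y=1} (Z, V) contributes 4 new; branch {W=0, X=0, Y=1} (Z, V) contributes 2 new. Total: 10.

10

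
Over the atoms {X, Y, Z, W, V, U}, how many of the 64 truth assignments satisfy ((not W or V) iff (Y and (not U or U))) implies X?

48

Initial set: {T (((not W or V) iff (Y and (not U or U))) implies X)}.
T (((not W or V) iff (Y and (not U or U))) implies X): β-rule — branch into F ((not W or V) iff (Y and (not U or U)))  //  T X.
  branch 1 (add F ((not W or V) iff (Y and (not U or U)))):
    F ((not W or V) iff (Y and (not U or U))): β-rule — branch into T (not W or V), F (Y and (not U or U))  //  F (not W or V), T (Y and (not U or U)).
      branch 1.1 (add T (not W or V), F (Y and (not U or U))):
        T (not W or V): β-rule — branch into T not W  //  T V.
          branch 1.1.1 (add T not W):
            F (Y and (not U or U)): β-rule — branch into F Y  //  F (not U or U).
              branch 1.1.1.1 (add F Y):
                ○ open, literals {W=false, Y=false}.
              branch 1.1.1.2 (add F (not U or U)):
                F (not U or U): α-rule — add F not U, F U.
                × closes — contains both U and not U.
          branch 1.1.2 (add T V):
            F (Y and (not U or U)): β-rule — branch into F Y  //  F (not U or U).
              branch 1.1.2.1 (add F Y):
                ○ open, literals {V=true, Y=false}.
              branch 1.1.2.2 (add F (not U or U)):
                F (not U or U): α-rule — add F not U, F U.
                × closes — contains both U and not U.
      branch 1.2 (add F (not W or V), T (Y and (not U or U))):
        F (not W or V): α-rule — add F not W, F V.
        T (Y and (not U or U)): α-rule — add T Y, T (not U or U).
        T (not U or U): β-rule — branch into T not U  //  T U.
          branch 1.2.1 (add T not U):
            ○ open, literals {U=false, V=false, W=true, Y=true}.
          branch 1.2.2 (add T U):
            ○ open, literals {U=true, V=false, W=true, Y=true}.
  branch 2 (add T X):
    ○ open, literals {X=true}.
2 branches closed, 5 open.
Each open branch fixes some atoms; the unmentioned ones are free. Counting distinct full assignments: branch {W=false, Y=false} (X, Z, V, U) contributes 16 new; branch {V=true, Y=false} (X, Z, W, U) contributes 8 new; branch {U=false, V=false, W=true, Y=true} (X, Z) contributes 4 new; branch {U=true, V=false, W=true, Y=true} (X, Z) contributes 4 new; branch {X=true} (Y, Z, W, V, U) contributes 16 new. Total: 48.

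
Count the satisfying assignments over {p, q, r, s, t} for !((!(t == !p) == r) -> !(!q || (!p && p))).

8

Initial set: {T !((!(t == !p) == r) -> !(!q || (!p && p)))}.
T !((!(t == !p) == r) -> !(!q || (!p && p))): α-rule — add T (!(t == !p) == r), F !(!q || (!p && p)).
T (!(t == !p) == r): β-rule — branch into T !(t == !p), T r  //  F !(t == !p), F r.
  branch 1 (add T !(t == !p), T r):
    F !(!q || (!p && p)): β-rule — branch into T !q  //  T (!p && p).
      branch 1.1 (add T !q):
        T !(t == !p): β-rule — branch into T t, F !p  //  F t, T !p.
          branch 1.1.1 (add T t, F !p):
            ○ open, literals {p=T, q=F, r=T, t=T}.
          branch 1.1.2 (add F t, T !p):
            ○ open, literals {p=F, q=F, r=T, t=F}.
      branch 1.2 (add T (!p && p)):
        T (!p && p): α-rule — add T !p, T p.
        × closes — contains both p and !p.
  branch 2 (add F !(t == !p), F r):
    F !(!q || (!p && p)): β-rule — branch into T !q  //  T (!p && p).
      branch 2.1 (add T !q):
        F !(t == !p): β-rule — branch into T t, T !p  //  F t, F !p.
          branch 2.1.1 (add T t, T !p):
            ○ open, literals {p=F, q=F, r=F, t=T}.
          branch 2.1.2 (add F t, F !p):
            ○ open, literals {p=T, q=F, r=F, t=F}.
      branch 2.2 (add T (!p && p)):
        T (!p && p): α-rule — add T !p, T p.
        × closes — contains both p and !p.
2 branches closed, 4 open.
Each open branch fixes some atoms; the unmentioned ones are free. Counting distinct full assignments: branch {p=T, q=F, r=T, t=T} (s) contributes 2 new; branch {p=F, q=F, r=T, t=F} (s) contributes 2 new; branch {p=F, q=F, r=F, t=T} (s) contributes 2 new; branch {p=T, q=F, r=F, t=F} (s) contributes 2 new. Total: 8.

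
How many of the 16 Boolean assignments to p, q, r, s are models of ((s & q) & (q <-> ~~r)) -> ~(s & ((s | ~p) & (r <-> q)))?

14

Initial set: {T (((s & q) & (q <-> ~~r)) -> ~(s & ((s | ~p) & (r <-> q))))}.
T (((s & q) & (q <-> ~~r)) -> ~(s & ((s | ~p) & (r <-> q)))): β-rule — branch into F ((s & q) & (q <-> ~~r))  //  T ~(s & ((s | ~p) & (r <-> q))).
  branch 1 (add F ((s & q) & (q <-> ~~r))):
    F ((s & q) & (q <-> ~~r)): β-rule — branch into F (s & q)  //  F (q <-> ~~r).
      branch 1.1 (add F (s & q)):
        F (s & q): β-rule — branch into F s  //  F q.
          branch 1.1.1 (add F s):
            ○ open, literals {s=F}.
          branch 1.1.2 (add F q):
            ○ open, literals {q=F}.
      branch 1.2 (add F (q <-> ~~r)):
        F (q <-> ~~r): β-rule — branch into T q, F ~~r  //  F q, T ~~r.
          branch 1.2.1 (add T q, F ~~r):
            F ~~r: drop double negation, giving F r.
            ○ open, literals {q=T, r=F}.
          branch 1.2.2 (add F q, T ~~r):
            T ~~r: drop double negation, giving T r.
            ○ open, literals {q=F, r=T}.
  branch 2 (add T ~(s & ((s | ~p) & (r <-> q)))):
    T ~(s & ((s | ~p) & (r <-> q))): β-rule — branch into F s  //  F ((s | ~p) & (r <-> q)).
      branch 2.1 (add F s):
        ○ open, literals {s=F}.
      branch 2.2 (add F ((s | ~p) & (r <-> q))):
        F ((s | ~p) & (r <-> q)): β-rule — branch into F (s | ~p)  //  F (r <-> q).
          branch 2.2.1 (add F (s | ~p)):
            F (s | ~p): α-rule — add F s, F ~p.
            ○ open, literals {p=T, s=F}.
          branch 2.2.2 (add F (r <-> q)):
            F (r <-> q): β-rule — branch into T r, F q  //  F r, T q.
              branch 2.2.2.1 (add T r, F q):
                ○ open, literals {q=F, r=T}.
              branch 2.2.2.2 (add F r, T q):
                ○ open, literals {q=T, r=F}.
0 branches closed, 8 open.
Each open branch fixes some atoms; the unmentioned ones are free. Counting distinct full assignments: branch {s=F} (p, q, r) contributes 8 new; branch {q=F} (p, r, s) contributes 4 new; branch {q=T, r=F} (p, s) contributes 2 new; branch {q=F, r=T} (p, s) contributes 0 new; branch {s=F} (p, q, r) contributes 0 new; branch {p=T, s=F} (q, r) contributes 0 new; branch {q=F, r=T} (p, s) contributes 0 new; branch {q=T, r=F} (p, s) contributes 0 new. Total: 14.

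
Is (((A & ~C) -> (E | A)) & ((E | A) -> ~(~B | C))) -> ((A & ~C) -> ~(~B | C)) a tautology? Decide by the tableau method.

Valid

Assume the negation and expand:
Initial set: {~((((A & ~C) -> (E | A)) & ((E | A) -> ~(~B | C))) -> ((A & ~C) -> ~(~B | C)))}.
~((((A & ~C) -> (E | A)) & ((E | A) -> ~(~B | C))) -> ((A & ~C) -> ~(~B | C))): α-rule — add (((A & ~C) -> (E | A)) & ((E | A) -> ~(~B | C))), ~((A & ~C) -> ~(~B | C)).
(((A & ~C) -> (E | A)) & ((E | A) -> ~(~B | C))): α-rule — add ((A & ~C) -> (E | A)), ((E | A) -> ~(~B | C)).
~((A & ~C) -> ~(~B | C)): α-rule — add (A & ~C), ~~(~B | C).
(A & ~C): α-rule — add A, ~C.
((A & ~C) -> (E | A)): β-rule — branch into ~(A & ~C)  //  (E | A).
  branch 1 (add ~(A & ~C)):
    ((E | A) -> ~(~B | C)): β-rule — branch into ~(E | A)  //  ~(~B | C).
      branch 1.1 (add ~(E | A)):
        ~(E | A): α-rule — add ~E, ~A.
        × closes — contains both A and ~A.
      branch 1.2 (add ~(~B | C)):
        ~(~B | C): α-rule — add ~~B, ~C.
        ~~(~B | C): β-rule — branch into ~B  //  C.
          branch 1.2.1 (add ~B):
            × closes — contains both B and ~B.
          branch 1.2.2 (add C):
            × closes — contains both C and ~C.
  branch 2 (add (E | A)):
    ((E | A) -> ~(~B | C)): β-rule — branch into ~(E | A)  //  ~(~B | C).
      branch 2.1 (add ~(E | A)):
        ~(E | A): α-rule — add ~E, ~A.
        × closes — contains both A and ~A.
      branch 2.2 (add ~(~B | C)):
        ~(~B | C): α-rule — add ~~B, ~C.
        ~~(~B | C): β-rule — branch into ~B  //  C.
          branch 2.2.1 (add ~B):
            × closes — contains both B and ~B.
          branch 2.2.2 (add C):
            × closes — contains both C and ~C.
All 6 branches close.
Every branch closed, so the negation is unsatisfiable and the formula is valid.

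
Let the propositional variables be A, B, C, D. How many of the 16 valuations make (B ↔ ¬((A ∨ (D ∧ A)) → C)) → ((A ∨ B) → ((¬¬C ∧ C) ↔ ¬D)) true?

Initial set: {T ((B ↔ ¬((A ∨ (D ∧ A)) → C)) → ((A ∨ B) → ((¬¬C ∧ C) ↔ ¬D)))}.
T ((B ↔ ¬((A ∨ (D ∧ A)) → C)) → ((A ∨ B) → ((¬¬C ∧ C) ↔ ¬D))): β-rule — branch into F (B ↔ ¬((A ∨ (D ∧ A)) → C))  //  T ((A ∨ B) → ((¬¬C ∧ C) ↔ ¬D)).
  branch 1 (add F (B ↔ ¬((A ∨ (D ∧ A)) → C))):
    F (B ↔ ¬((A ∨ (D ∧ A)) → C)): β-rule — branch into T B, F ¬((A ∨ (D ∧ A)) → C)  //  F B, T ¬((A ∨ (D ∧ A)) → C).
      branch 1.1 (add T B, F ¬((A ∨ (D ∧ A)) → C)):
        F ¬((A ∨ (D ∧ A)) → C): β-rule — branch into F (A ∨ (D ∧ A))  //  T C.
          branch 1.1.1 (add F (A ∨ (D ∧ A))):
            F (A ∨ (D ∧ A)): α-rule — add F A, F (D ∧ A).
            F (D ∧ A): β-rule — branch into F D  //  F A.
              branch 1.1.1.1 (add F D):
                ○ open, literals {A=false, B=true, D=false}.
              branch 1.1.1.2 (add F A):
                ○ open, literals {A=false, B=true}.
          branch 1.1.2 (add T C):
            ○ open, literals {B=true, C=true}.
      branch 1.2 (add F B, T ¬((A ∨ (D ∧ A)) → C)):
        T ¬((A ∨ (D ∧ A)) → C): α-rule — add T (A ∨ (D ∧ A)), F C.
        T (A ∨ (D ∧ A)): β-rule — branch into T A  //  T (D ∧ A).
          branch 1.2.1 (add T A):
            ○ open, literals {A=true, B=false, C=false}.
          branch 1.2.2 (add T (D ∧ A)):
            T (D ∧ A): α-rule — add T D, T A.
            ○ open, literals {A=true, B=false, C=false, D=true}.
  branch 2 (add T ((A ∨ B) → ((¬¬C ∧ C) ↔ ¬D))):
    T ((A ∨ B) → ((¬¬C ∧ C) ↔ ¬D)): β-rule — branch into F (A ∨ B)  //  T ((¬¬C ∧ C) ↔ ¬D).
      branch 2.1 (add F (A ∨ B)):
        F (A ∨ B): α-rule — add F A, F B.
        ○ open, literals {A=false, B=false}.
      branch 2.2 (add T ((¬¬C ∧ C) ↔ ¬D)):
        T ((¬¬C ∧ C) ↔ ¬D): β-rule — branch into T (¬¬C ∧ C), T ¬D  //  F (¬¬C ∧ C), F ¬D.
          branch 2.2.1 (add T (¬¬C ∧ C), T ¬D):
            T (¬¬C ∧ C): α-rule — add T ¬¬C, T C.
            T ¬¬C: drop double negation, giving T C.
            ○ open, literals {C=true, D=false}.
          branch 2.2.2 (add F (¬¬C ∧ C), F ¬D):
            F (¬¬C ∧ C): β-rule — branch into F ¬¬C  //  F C.
              branch 2.2.2.1 (add F ¬¬C):
                F ¬¬C: drop double negation, giving F C.
                ○ open, literals {C=false, D=true}.
              branch 2.2.2.2 (add F C):
                ○ open, literals {C=false, D=true}.
0 branches closed, 9 open.
Each open branch fixes some atoms; the unmentioned ones are free. Counting distinct full assignments: branch {A=false, B=true, D=false} (C) contributes 2 new; branch {A=false, B=true} (C, D) contributes 2 new; branch {B=true, C=true} (A, D) contributes 2 new; branch {A=true, B=false, C=false} (D) contributes 2 new; branch {A=true, B=false, C=false, D=true} (none free) contributes 0 new; branch {A=false, B=false} (C, D) contributes 4 new; branch {C=true, D=false} (A, B) contributes 1 new; branch {C=false, D=true} (A, B) contributes 1 new; branch {C=false, D=true} (A, B) contributes 0 new. Total: 14.

14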